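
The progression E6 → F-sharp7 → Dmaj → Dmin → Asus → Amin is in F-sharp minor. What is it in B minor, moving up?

A6 B7 Gmaj Gmin Dsus Dmin

F-sharp minor up to B minor is a perfect fourth; each chord root moves by that interval while the quality stays the same.
E6: root E up a perfect fourth → A, giving A6.
F-sharp7: root F-sharp up a perfect fourth → B, giving B7.
Dmaj: root D up a perfect fourth → G, giving Gmaj.
Dmin: root D up a perfect fourth → G, giving Gmin.
Asus: root A up a perfect fourth → D, giving Dsus.
Amin: root A up a perfect fourth → D, giving Dmin.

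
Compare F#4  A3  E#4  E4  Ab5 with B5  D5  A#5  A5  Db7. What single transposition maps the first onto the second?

From F#4 to B5 is 11 letter names — an eleventh of some quality.
F#4 to B5 is 17 semitones, which makes it a perfect eleventh; the second version is higher, so the direction is up.
Checking another pair — Ab5 → Db7 — gives the same interval.

up a perfect eleventh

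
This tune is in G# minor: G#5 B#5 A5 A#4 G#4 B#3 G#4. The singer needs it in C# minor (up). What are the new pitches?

C#6 E#6 D6 D#5 C#5 E#4 C#5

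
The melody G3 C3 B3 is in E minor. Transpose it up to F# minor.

From E up to F# is a major second; apply that to each pitch.
G3 -> A3
C3 -> D3
B3 -> C#4

A3 D3 C#4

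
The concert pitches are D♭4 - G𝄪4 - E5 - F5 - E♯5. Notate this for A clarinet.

Fb4 B#4 G5 Ab5 G#5

Written C4 sounds as A3 on the A clarinet, so concert pitches are written a minor third up.
Db4 → Fb4
G##4 → B#4
E5 → G5
F5 → Ab5
E#5 → G#5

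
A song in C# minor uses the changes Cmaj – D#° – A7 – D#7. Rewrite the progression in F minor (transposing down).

C# minor down to F minor is an augmented fifth; each chord root moves by that interval while the quality stays the same.
Cmaj: root C down an augmented fifth → Fb, giving Fbmaj.
D#°: root D# down an augmented fifth → G, giving G°.
A7: root A down an augmented fifth → Db, giving Db7.
D#7: root D# down an augmented fifth → G, giving G7.

Fbmaj G° Db7 G7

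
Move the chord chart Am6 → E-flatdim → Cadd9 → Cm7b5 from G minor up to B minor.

G minor up to B minor is a major third; each chord root moves by that interval while the quality stays the same.
Am6: root A up a major third → C#, giving C#m6.
E-flatdim: root E-flat up a major third → G, giving Gdim.
Cadd9: root C up a major third → E, giving Eadd9.
Cm7b5: root C up a major third → E, giving Em7b5.

C#m6 Gdim Eadd9 Em7b5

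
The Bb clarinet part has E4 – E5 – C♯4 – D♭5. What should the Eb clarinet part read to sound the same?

First find concert pitch: the Bb clarinet sounds a major second below written, so E4 E5 C♯4 D♭5 sounds D4 D5 B3 Cb5.
Then write for Eb clarinet: it sounds a minor third above written, so the part must be a minor third below concert.
D4 → B3
D5 → B4
B3 → G#3
Cb5 → Ab4

B3 B4 G#3 Ab4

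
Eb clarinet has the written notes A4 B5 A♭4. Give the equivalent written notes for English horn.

G5 A6 Gb5

First find concert pitch: the Eb clarinet sounds a minor third above written, so A4 B5 A♭4 sounds C5 D6 Cb5.
Then write for English horn: it sounds a perfect fifth below written, so the part must be a perfect fifth above concert.
C5 → G5
D6 → A6
Cb5 → Gb5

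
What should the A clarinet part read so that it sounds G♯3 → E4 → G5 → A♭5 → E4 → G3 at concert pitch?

B3 G4 Bb5 Cb6 G4 Bb3

The A clarinet sounds a minor third below written, so the written part must be a minor third above concert — transpose each note up.
G#3 gives B3
E4 gives G4
G5 gives Bb5
Ab5 gives Cb6
E4 gives G4
G3 gives Bb3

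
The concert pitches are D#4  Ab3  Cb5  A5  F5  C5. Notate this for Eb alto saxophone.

B#4 F4 Ab5 F#6 D6 A5

Written C4 sounds as Eb3 on the Eb alto saxophone, so concert pitches are written a major sixth up.
D#4 gives B#4
Ab3 gives F4
Cb5 gives Ab5
A5 gives F#6
F5 gives D6
C5 gives A5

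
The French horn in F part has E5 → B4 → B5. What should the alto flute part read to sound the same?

First find concert pitch: the French horn in F sounds a perfect fifth below written, so E5 B4 B5 sounds A4 E4 E5.
Then write for alto flute: it sounds a perfect fourth below written, so the part must be a perfect fourth above concert.
A4 → D5
E4 → A4
E5 → A5

D5 A4 A5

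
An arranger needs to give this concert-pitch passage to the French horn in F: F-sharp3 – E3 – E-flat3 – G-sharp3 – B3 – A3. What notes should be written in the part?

C#4 B3 Bb3 D#4 F#4 E4

Written C4 sounds as F3 on the French horn in F, so concert pitches are written a perfect fifth up.
F#3 -> C#4
E3 -> B3
Eb3 -> Bb3
G#3 -> D#4
B3 -> F#4
A3 -> E4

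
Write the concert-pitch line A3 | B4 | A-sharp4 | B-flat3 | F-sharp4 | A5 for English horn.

E4 F#5 E#5 F4 C#5 E6

The English horn sounds a perfect fifth below written, so the written part must be a perfect fifth above concert — transpose each note up.
A3 → E4
B4 → F#5
A#4 → E#5
Bb3 → F4
F#4 → C#5
A5 → E6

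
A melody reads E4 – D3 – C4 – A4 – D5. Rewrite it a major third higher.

E4 gives G#4
D3 gives F#3
C4 gives E4
A4 gives C#5
D5 gives F#5

G#4 F#3 E4 C#5 F#5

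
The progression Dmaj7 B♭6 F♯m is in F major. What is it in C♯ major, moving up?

F major up to C♯ major is an augmented fifth; each chord root moves by that interval while the quality stays the same.
Dmaj7: root D up an augmented fifth → A#, giving A#maj7.
B♭6: root B♭ up an augmented fifth → F#, giving F#6.
F♯m: root F♯ up an augmented fifth → C##, giving C##m.

A#maj7 F#6 C##m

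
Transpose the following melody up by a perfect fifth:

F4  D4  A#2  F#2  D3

F4 becomes C5
D4 becomes A4
A#2 becomes E#3
F#2 becomes C#3
D3 becomes A3

C5 A4 E#3 C#3 A3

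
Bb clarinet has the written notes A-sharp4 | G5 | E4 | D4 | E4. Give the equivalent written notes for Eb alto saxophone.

E#5 D6 B4 A4 B4

First find concert pitch: the Bb clarinet sounds a major second below written, so A-sharp4 G5 E4 D4 E4 sounds G#4 F5 D4 C4 D4.
Then write for Eb alto saxophone: it sounds a major sixth below written, so the part must be a major sixth above concert.
G#4 → E#5
F5 → D6
D4 → B4
C4 → A4
D4 → B4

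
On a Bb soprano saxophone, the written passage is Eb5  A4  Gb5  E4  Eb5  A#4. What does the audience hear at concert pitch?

Db5 G4 Fb5 D4 Db5 G#4

The Bb soprano saxophone sounds a major second below written, so transpose each written note down a major second.
Eb5 -> Db5
A4 -> G4
Gb5 -> Fb5
E4 -> D4
Eb5 -> Db5
A#4 -> G#4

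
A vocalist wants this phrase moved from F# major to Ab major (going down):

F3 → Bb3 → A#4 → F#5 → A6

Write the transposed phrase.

Abb2 Dbb3 C4 Ab4 Cb6

From F# down to Ab is an augmented sixth; apply that to each pitch.
F3 to Abb2
Bb3 to Dbb3
A#4 to C4
F#5 to Ab4
A6 to Cb6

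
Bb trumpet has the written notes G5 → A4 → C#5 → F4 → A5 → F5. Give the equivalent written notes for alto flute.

First find concert pitch: the Bb trumpet sounds a major second below written, so G5 A4 C#5 F4 A5 F5 sounds F5 G4 B4 Eb4 G5 Eb5.
Then write for alto flute: it sounds a perfect fourth below written, so the part must be a perfect fourth above concert.
F5 → Bb5
G4 → C5
B4 → E5
Eb4 → Ab4
G5 → C6
Eb5 → Ab5

Bb5 C5 E5 Ab4 C6 Ab5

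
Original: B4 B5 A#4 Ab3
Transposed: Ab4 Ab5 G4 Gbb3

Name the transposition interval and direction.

From B4 to Ab4 is 2 letter names — a second of some quality.
Ab4 to B4 is 3 semitones, which makes it an augmented second; the second version is lower, so the direction is down.
Checking another pair — Ab3 → Gbb3 — gives the same interval.

down an augmented second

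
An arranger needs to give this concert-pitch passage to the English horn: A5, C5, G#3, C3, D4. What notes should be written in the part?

E6 G5 D#4 G3 A4

The English horn sounds a perfect fifth below written, so the written part must be a perfect fifth above concert — transpose each note up.
A5 gives E6
C5 gives G5
G#3 gives D#4
C3 gives G3
D4 gives A4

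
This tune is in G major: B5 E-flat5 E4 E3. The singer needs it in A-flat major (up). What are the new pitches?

C6 Fb5 F4 F3

From G up to A-flat is a minor second; apply that to each pitch.
B5 gives C6
Eb5 gives Fb5
E4 gives F4
E3 gives F3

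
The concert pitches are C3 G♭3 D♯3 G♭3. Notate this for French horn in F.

G3 Db4 A#3 Db4

The French horn in F sounds a perfect fifth below written, so the written part must be a perfect fifth above concert — transpose each note up.
C3 -> G3
Gb3 -> Db4
D#3 -> A#3
Gb3 -> Db4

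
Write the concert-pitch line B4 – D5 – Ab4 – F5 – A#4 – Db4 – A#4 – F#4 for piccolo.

B3 D4 Ab3 F4 A#3 Db3 A#3 F#3

Written C4 sounds as C5 on the piccolo, so concert pitches are written a perfect octave down.
B4 becomes B3
D5 becomes D4
Ab4 becomes Ab3
F5 becomes F4
A#4 becomes A#3
Db4 becomes Db3
A#4 becomes A#3
F#4 becomes F#3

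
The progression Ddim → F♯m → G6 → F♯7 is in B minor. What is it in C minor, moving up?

Ebdim Gm Ab6 G7

B minor up to C minor is a minor second; each chord root moves by that interval while the quality stays the same.
Ddim: root D up a minor second → Eb, giving Ebdim.
F♯m: root F♯ up a minor second → G, giving Gm.
G6: root G up a minor second → Ab, giving Ab6.
F♯7: root F♯ up a minor second → G, giving G7.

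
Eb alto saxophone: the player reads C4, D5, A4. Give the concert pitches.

Eb3 F4 C4

The Eb alto saxophone sounds a major sixth below written, so transpose each written note down a major sixth.
C4 gives Eb3
D5 gives F4
A4 gives C4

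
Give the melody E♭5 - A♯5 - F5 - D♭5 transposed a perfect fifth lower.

Ab4 D#5 Bb4 Gb4

Eb5 → Ab4
A#5 → D#5
F5 → Bb4
Db5 → Gb4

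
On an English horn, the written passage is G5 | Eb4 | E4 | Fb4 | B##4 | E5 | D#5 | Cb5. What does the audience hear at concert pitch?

C5 Ab3 A3 Bbb3 E##4 A4 G#4 Fb4

Written C4 on the English horn sounds as F3, a perfect fifth lower; apply that shift to every note.
G5 gives C5
Eb4 gives Ab3
E4 gives A3
Fb4 gives Bbb3
B##4 gives E##4
E5 gives A4
D#5 gives G#4
Cb5 gives Fb4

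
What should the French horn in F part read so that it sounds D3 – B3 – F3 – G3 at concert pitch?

A3 F#4 C4 D4

Written C4 sounds as F3 on the French horn in F, so concert pitches are written a perfect fifth up.
D3 -> A3
B3 -> F#4
F3 -> C4
G3 -> D4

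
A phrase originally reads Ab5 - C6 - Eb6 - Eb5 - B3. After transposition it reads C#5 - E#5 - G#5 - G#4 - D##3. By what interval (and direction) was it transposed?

down a diminished sixth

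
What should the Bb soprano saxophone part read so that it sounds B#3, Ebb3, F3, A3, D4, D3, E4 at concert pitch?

C##4 Fb3 G3 B3 E4 E3 F#4

Written C4 sounds as Bb3 on the Bb soprano saxophone, so concert pitches are written a major second up.
B#3 -> C##4
Ebb3 -> Fb3
F3 -> G3
A3 -> B3
D4 -> E4
D3 -> E3
E4 -> F#4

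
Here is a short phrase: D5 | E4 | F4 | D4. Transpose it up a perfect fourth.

D5 → G5
E4 → A4
F4 → Bb4
D4 → G4

G5 A4 Bb4 G4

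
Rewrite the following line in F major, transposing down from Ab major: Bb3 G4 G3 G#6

G3 E4 E3 E#6

From Ab down to F is a minor third; apply that to each pitch.
Bb3 gives G3
G4 gives E4
G3 gives E3
G#6 gives E#6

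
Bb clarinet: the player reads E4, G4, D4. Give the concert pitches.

D4 F4 C4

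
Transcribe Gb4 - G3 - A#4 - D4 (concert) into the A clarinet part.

Bbb4 Bb3 C#5 F4

The A clarinet sounds a minor third below written, so the written part must be a minor third above concert — transpose each note up.
Gb4 → Bbb4
G3 → Bb3
A#4 → C#5
D4 → F4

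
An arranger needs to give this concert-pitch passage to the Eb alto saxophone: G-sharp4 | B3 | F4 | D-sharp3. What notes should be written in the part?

E#5 G#4 D5 B#3

Written C4 sounds as Eb3 on the Eb alto saxophone, so concert pitches are written a major sixth up.
G#4 -> E#5
B3 -> G#4
F4 -> D5
D#3 -> B#3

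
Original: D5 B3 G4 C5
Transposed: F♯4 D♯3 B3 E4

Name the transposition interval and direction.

down a minor sixth

Take the first pair: D5 → F#4. D to F spans 6 letter names, so the interval is some kind of sixth.
F#4 to D5 is 8 semitones, which makes it a minor sixth; the second version is lower, so the direction is down.
Checking another pair — C5 → E4 — gives the same interval.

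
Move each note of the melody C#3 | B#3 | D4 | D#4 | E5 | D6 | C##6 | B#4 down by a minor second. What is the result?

B#2 A##3 C#4 C##4 D#5 C#6 B##5 A##4

C#3 down a minor second is B#2.
B#3: a second down reaches A, and 1 semitone makes it A##3.
A minor second down from D4 gives C#4.
D#4 down a minor second is C##4.
A minor second down from E5 gives D#5.
D6: a second down reaches C, and 1 semitone makes it C#6.
C##6 down a minor second is B##5.
A minor second down from B#4 gives A##4.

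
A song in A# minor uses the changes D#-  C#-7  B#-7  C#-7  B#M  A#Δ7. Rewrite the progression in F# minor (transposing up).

B- A-7 G#-7 A-7 G#M F#Δ7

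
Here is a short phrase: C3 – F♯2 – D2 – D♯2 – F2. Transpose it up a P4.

F3 B2 G2 G#2 Bb2

C3 -> F3
F#2 -> B2
D2 -> G2
D#2 -> G#2
F2 -> Bb2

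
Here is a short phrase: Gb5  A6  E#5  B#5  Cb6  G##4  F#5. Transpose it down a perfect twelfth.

Cb4 D5 A#3 E#4 Fb4 C##3 B3

Gb5 to Cb4
A6 to D5
E#5 to A#3
B#5 to E#4
Cb6 to Fb4
G##4 to C##3
F#5 to B3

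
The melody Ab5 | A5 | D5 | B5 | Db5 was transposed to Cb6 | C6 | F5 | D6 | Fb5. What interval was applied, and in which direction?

up a minor third

From Ab5 to Cb6 is 3 letter names — a third of some quality.
Ab5 to Cb6 is 3 semitones, which makes it a minor third; the second version is higher, so the direction is up.
Checking another pair — Db5 → Fb5 — gives the same interval.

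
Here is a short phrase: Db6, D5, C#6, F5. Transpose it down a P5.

Db6: a fifth down reaches G, and 7 semitones makes it Gb5.
A perfect fifth down from D5 gives G4.
C#6 down a perfect fifth is F#5.
A perfect fifth down from F5 gives Bb4.

Gb5 G4 F#5 Bb4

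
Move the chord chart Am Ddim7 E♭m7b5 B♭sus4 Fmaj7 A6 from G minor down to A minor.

G minor down to A minor is a minor seventh; each chord root moves by that interval while the quality stays the same.
Am: root A down a minor seventh → B, giving Bm.
Ddim7: root D down a minor seventh → E, giving Edim7.
E♭m7b5: root E♭ down a minor seventh → F, giving Fm7b5.
B♭sus4: root B♭ down a minor seventh → C, giving Csus4.
Fmaj7: root F down a minor seventh → G, giving Gmaj7.
A6: root A down a minor seventh → B, giving B6.

Bm Edim7 Fm7b5 Csus4 Gmaj7 B6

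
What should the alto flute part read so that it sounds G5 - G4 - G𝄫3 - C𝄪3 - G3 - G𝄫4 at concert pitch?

Written C4 sounds as G3 on the alto flute, so concert pitches are written a perfect fourth up.
G5 gives C6
G4 gives C5
Gbb3 gives Cbb4
C##3 gives F##3
G3 gives C4
Gbb4 gives Cbb5

C6 C5 Cbb4 F##3 C4 Cbb5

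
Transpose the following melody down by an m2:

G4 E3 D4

F#4 D#3 C#4

G4: a second down reaches F, and 1 semitone makes it F#4.
E3: a second down reaches D, and 1 semitone makes it D#3.
D4 down a minor second is C#4.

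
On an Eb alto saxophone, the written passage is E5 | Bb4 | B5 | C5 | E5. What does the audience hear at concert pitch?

The Eb alto saxophone sounds a major sixth below written, so transpose each written note down a major sixth.
E5 -> G4
Bb4 -> Db4
B5 -> D5
C5 -> Eb4
E5 -> G4

G4 Db4 D5 Eb4 G4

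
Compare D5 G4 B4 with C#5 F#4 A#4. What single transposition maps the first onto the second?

down a minor second

From D5 to C#5 is 2 letter names — a second of some quality.
C#5 to D5 is 1 semitone, which makes it a minor second; the second version is lower, so the direction is down.
Checking another pair — B4 → A#4 — gives the same interval.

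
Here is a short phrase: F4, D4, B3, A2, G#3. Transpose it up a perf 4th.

F4 → Bb4
D4 → G4
B3 → E4
A2 → D3
G#3 → C#4

Bb4 G4 E4 D3 C#4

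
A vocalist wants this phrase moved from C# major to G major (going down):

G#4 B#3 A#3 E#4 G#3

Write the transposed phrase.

D4 F#3 E3 B3 D3

From C# down to G is an augmented fourth; apply that to each pitch.
G#4 -> D4
B#3 -> F#3
A#3 -> E3
E#4 -> B3
G#3 -> D3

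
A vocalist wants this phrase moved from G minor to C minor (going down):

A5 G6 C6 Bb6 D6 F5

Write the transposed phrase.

G minor to C minor down is a perfect fifth, so every note moves down by that interval.
A5 becomes D5
G6 becomes C6
C6 becomes F5
Bb6 becomes Eb6
D6 becomes G5
F5 becomes Bb4

D5 C6 F5 Eb6 G5 Bb4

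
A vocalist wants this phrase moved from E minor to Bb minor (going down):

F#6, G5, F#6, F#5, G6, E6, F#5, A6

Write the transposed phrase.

C6 Db5 C6 C5 Db6 Bb5 C5 Eb6

E minor to Bb minor down is an augmented fourth, so every note moves down by that interval.
F#6 → C6
G5 → Db5
F#6 → C6
F#5 → C5
G6 → Db6
E6 → Bb5
F#5 → C5
A6 → Eb6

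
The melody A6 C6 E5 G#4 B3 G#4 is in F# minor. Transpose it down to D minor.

F6 Ab5 C5 E4 G3 E4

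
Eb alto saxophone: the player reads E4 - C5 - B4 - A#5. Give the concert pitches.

G3 Eb4 D4 C#5

The Eb alto saxophone sounds a major sixth below written, so transpose each written note down a major sixth.
E4 becomes G3
C5 becomes Eb4
B4 becomes D4
A#5 becomes C#5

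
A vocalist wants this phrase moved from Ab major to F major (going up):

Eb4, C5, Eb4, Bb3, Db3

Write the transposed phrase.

C5 A5 C5 G4 Bb3

From Ab up to F is a major sixth; apply that to each pitch.
Eb4 gives C5
C5 gives A5
Eb4 gives C5
Bb3 gives G4
Db3 gives Bb3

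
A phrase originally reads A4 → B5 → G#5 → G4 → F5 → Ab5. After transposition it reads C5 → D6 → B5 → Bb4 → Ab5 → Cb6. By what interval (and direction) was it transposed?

up a minor third

Take the first pair: A4 → C5. A to C spans 3 letter names, so the interval is some kind of third.
A4 to C5 is 3 semitones, which makes it a minor third; the second version is higher, so the direction is up.
Checking another pair — Ab5 → Cb6 — gives the same interval.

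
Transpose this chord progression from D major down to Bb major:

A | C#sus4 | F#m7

F Asus4 Dm7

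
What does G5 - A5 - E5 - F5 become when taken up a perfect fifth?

D6 E6 B5 C6

G5 up a perfect fifth is D6.
A5 up a perfect fifth is E6.
E5 up a perfect fifth is B5.
F5: a fifth up reaches C, and 7 semitones makes it C6.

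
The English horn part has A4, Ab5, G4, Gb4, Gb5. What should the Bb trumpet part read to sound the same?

E4 Eb5 D4 Db4 Db5

First find concert pitch: the English horn sounds a perfect fifth below written, so A4 Ab5 G4 Gb4 Gb5 sounds D4 Db5 C4 Cb4 Cb5.
Then write for Bb trumpet: it sounds a major second below written, so the part must be a major second above concert.
D4 → E4
Db5 → Eb5
C4 → D4
Cb4 → Db4
Cb5 → Db5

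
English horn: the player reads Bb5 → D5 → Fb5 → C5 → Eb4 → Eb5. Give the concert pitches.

Eb5 G4 Bbb4 F4 Ab3 Ab4

Written C4 on the English horn sounds as F3, a perfect fifth lower; apply that shift to every note.
Bb5 becomes Eb5
D5 becomes G4
Fb5 becomes Bbb4
C5 becomes F4
Eb4 becomes Ab3
Eb5 becomes Ab4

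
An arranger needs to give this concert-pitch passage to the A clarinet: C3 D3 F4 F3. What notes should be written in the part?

Eb3 F3 Ab4 Ab3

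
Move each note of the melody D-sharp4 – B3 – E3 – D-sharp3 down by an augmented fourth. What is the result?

A3 F3 Bb2 A2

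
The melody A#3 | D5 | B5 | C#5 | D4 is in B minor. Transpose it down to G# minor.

From B down to G# is a minor third; apply that to each pitch.
A#3 gives F##3
D5 gives B4
B5 gives G#5
C#5 gives A#4
D4 gives B3

F##3 B4 G#5 A#4 B3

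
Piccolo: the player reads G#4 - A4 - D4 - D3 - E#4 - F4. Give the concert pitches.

G#5 A5 D5 D4 E#5 F5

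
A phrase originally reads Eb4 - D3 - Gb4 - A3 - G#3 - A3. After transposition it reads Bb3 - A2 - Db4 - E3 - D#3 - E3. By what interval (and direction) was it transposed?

down a perfect fourth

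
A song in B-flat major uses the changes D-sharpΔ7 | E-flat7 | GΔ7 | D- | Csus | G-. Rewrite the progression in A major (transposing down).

B-flat major down to A major is a minor second; each chord root moves by that interval while the quality stays the same.
D-sharpΔ7: root D-sharp down a minor second → C##, giving C##Δ7.
E-flat7: root E-flat down a minor second → D, giving D7.
GΔ7: root G down a minor second → F#, giving F#Δ7.
D-: root D down a minor second → C#, giving C#-.
Csus: root C down a minor second → B, giving Bsus.
G-: root G down a minor second → F#, giving F#-.

C##Δ7 D7 F#Δ7 C#- Bsus F#-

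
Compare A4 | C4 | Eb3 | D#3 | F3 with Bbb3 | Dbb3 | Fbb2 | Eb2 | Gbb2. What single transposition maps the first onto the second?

down an augmented seventh

Take the first pair: A4 → Bbb3. A to B spans 7 letter names, so the interval is some kind of seventh.
Bbb3 to A4 is 12 semitones, which makes it an augmented seventh; the second version is lower, so the direction is down.
Checking another pair — F3 → Gbb2 — gives the same interval.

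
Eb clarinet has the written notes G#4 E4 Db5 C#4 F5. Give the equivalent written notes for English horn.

First find concert pitch: the Eb clarinet sounds a minor third above written, so G#4 E4 Db5 C#4 F5 sounds B4 G4 Fb5 E4 Ab5.
Then write for English horn: it sounds a perfect fifth below written, so the part must be a perfect fifth above concert.
B4 → F#5
G4 → D5
Fb5 → Cb6
E4 → B4
Ab5 → Eb6

F#5 D5 Cb6 B4 Eb6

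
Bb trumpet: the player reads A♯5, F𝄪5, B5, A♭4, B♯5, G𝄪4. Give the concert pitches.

G#5 E#5 A5 Gb4 A#5 F##4

Written C4 on the Bb trumpet sounds as Bb3, a major second lower; apply that shift to every note.
A#5 → G#5
F##5 → E#5
B5 → A5
Ab4 → Gb4
B#5 → A#5
G##4 → F##4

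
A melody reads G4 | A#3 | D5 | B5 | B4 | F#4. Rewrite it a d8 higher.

Gb5 A4 Db6 Bb6 Bb5 F5

G4 -> Gb5
A#3 -> A4
D5 -> Db6
B5 -> Bb6
B4 -> Bb5
F#4 -> F5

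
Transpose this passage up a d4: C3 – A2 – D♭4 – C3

Fb3 Db3 Gbb4 Fb3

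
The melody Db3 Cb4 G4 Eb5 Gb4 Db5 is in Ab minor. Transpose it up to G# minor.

C#4 B4 F##5 D#6 F#5 C#6

From Ab up to G# is an augmented seventh; apply that to each pitch.
Db3 -> C#4
Cb4 -> B4
G4 -> F##5
Eb5 -> D#6
Gb4 -> F#5
Db5 -> C#6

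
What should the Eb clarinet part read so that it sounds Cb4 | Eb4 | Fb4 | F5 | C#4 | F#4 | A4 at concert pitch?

Ab3 C4 Db4 D5 A#3 D#4 F#4

The Eb clarinet sounds a minor third above written, so the written part must be a minor third below concert — transpose each note down.
Cb4 → Ab3
Eb4 → C4
Fb4 → Db4
F5 → D5
C#4 → A#3
F#4 → D#4
A4 → F#4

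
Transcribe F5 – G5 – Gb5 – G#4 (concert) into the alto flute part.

The alto flute sounds a perfect fourth below written, so the written part must be a perfect fourth above concert — transpose each note up.
F5 becomes Bb5
G5 becomes C6
Gb5 becomes Cb6
G#4 becomes C#5

Bb5 C6 Cb6 C#5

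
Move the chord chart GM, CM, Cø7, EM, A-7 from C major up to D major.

C major up to D major is a major second; each chord root moves by that interval while the quality stays the same.
GM: root G up a major second → A, giving AM.
CM: root C up a major second → D, giving DM.
Cø7: root C up a major second → D, giving Dø7.
EM: root E up a major second → F#, giving F#M.
A-7: root A up a major second → B, giving B-7.

AM DM Dø7 F#M B-7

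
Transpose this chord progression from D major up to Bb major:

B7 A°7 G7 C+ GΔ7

G7 F°7 Eb7 Ab+ EbΔ7

D major up to Bb major is a minor sixth; each chord root moves by that interval while the quality stays the same.
B7: root B up a minor sixth → G, giving G7.
A°7: root A up a minor sixth → F, giving F°7.
G7: root G up a minor sixth → Eb, giving Eb7.
C+: root C up a minor sixth → Ab, giving Ab+.
GΔ7: root G up a minor sixth → Eb, giving EbΔ7.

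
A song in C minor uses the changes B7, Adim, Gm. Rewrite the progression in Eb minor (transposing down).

D7 Cdim Bbm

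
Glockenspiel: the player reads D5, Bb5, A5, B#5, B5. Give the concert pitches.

The glockenspiel sounds a perfect fifteenth above written, so transpose each written note up a perfect fifteenth.
D5 becomes D7
Bb5 becomes Bb7
A5 becomes A7
B#5 becomes B#7
B5 becomes B7

D7 Bb7 A7 B#7 B7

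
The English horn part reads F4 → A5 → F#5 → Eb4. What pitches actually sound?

Bb3 D5 B4 Ab3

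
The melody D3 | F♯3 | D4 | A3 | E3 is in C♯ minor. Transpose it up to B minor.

C4 E4 C5 G4 D4

From C♯ up to B is a minor seventh; apply that to each pitch.
D3 becomes C4
F#3 becomes E4
D4 becomes C5
A3 becomes G4
E3 becomes D4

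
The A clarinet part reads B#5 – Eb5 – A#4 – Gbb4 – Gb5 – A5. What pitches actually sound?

Written C4 on the A clarinet sounds as A3, a minor third lower; apply that shift to every note.
B#5 to G##5
Eb5 to C5
A#4 to F##4
Gbb4 to Ebb4
Gb5 to Eb5
A5 to F#5

G##5 C5 F##4 Ebb4 Eb5 F#5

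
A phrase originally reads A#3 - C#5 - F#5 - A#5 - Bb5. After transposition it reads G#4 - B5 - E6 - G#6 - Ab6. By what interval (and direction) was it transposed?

Take the first pair: A#3 → G#4. A to G spans 7 letter names, so the interval is some kind of seventh.
A#3 to G#4 is 10 semitones, which makes it a minor seventh; the second version is higher, so the direction is up.
Checking another pair — Bb5 → Ab6 — gives the same interval.

up a minor seventh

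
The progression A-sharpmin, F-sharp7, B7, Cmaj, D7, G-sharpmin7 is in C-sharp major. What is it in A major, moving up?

C-sharp major up to A major is a minor sixth; each chord root moves by that interval while the quality stays the same.
A-sharpmin: root A-sharp up a minor sixth → F#, giving F#min.
F-sharp7: root F-sharp up a minor sixth → D, giving D7.
B7: root B up a minor sixth → G, giving G7.
Cmaj: root C up a minor sixth → Ab, giving Abmaj.
D7: root D up a minor sixth → Bb, giving Bb7.
G-sharpmin7: root G-sharp up a minor sixth → E, giving Emin7.

F#min D7 G7 Abmaj Bb7 Emin7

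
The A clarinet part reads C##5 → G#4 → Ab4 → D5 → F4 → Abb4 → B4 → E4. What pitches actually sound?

A##4 E#4 F4 B4 D4 Fb4 G#4 C#4

Written C4 on the A clarinet sounds as A3, a minor third lower; apply that shift to every note.
C##5 gives A##4
G#4 gives E#4
Ab4 gives F4
D5 gives B4
F4 gives D4
Abb4 gives Fb4
B4 gives G#4
E4 gives C#4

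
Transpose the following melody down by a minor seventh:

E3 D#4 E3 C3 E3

E3 down a minor seventh is F#2.
A minor seventh down from D#4 gives E#3.
A minor seventh down from E3 gives F#2.
A minor seventh down from C3 gives D2.
A minor seventh down from E3 gives F#2.

F#2 E#3 F#2 D2 F#2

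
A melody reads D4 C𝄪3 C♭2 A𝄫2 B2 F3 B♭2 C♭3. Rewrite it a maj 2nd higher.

E4 D##3 Db2 Bbb2 C#3 G3 C3 Db3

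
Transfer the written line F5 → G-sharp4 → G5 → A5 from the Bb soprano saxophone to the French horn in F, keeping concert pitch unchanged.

Bb5 C#5 C6 D6

First find concert pitch: the Bb soprano saxophone sounds a major second below written, so F5 G-sharp4 G5 A5 sounds Eb5 F#4 F5 G5.
Then write for French horn in F: it sounds a perfect fifth below written, so the part must be a perfect fifth above concert.
Eb5 → Bb5
F#4 → C#5
F5 → C6
G5 → D6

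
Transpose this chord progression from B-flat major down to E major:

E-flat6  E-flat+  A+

B-flat major down to E major is a diminished fifth; each chord root moves by that interval while the quality stays the same.
E-flat6: root E-flat down a diminished fifth → A, giving A6.
E-flat+: root E-flat down a diminished fifth → A, giving A+.
A+: root A down a diminished fifth → D#, giving D#+.

A6 A+ D#+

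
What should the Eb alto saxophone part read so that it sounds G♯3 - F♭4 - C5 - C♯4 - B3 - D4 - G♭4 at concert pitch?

E#4 Db5 A5 A#4 G#4 B4 Eb5

Written C4 sounds as Eb3 on the Eb alto saxophone, so concert pitches are written a major sixth up.
G#3 → E#4
Fb4 → Db5
C5 → A5
C#4 → A#4
B3 → G#4
D4 → B4
Gb4 → Eb5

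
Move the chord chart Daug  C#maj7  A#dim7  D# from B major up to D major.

B major up to D major is a minor third; each chord root moves by that interval while the quality stays the same.
Daug: root D up a minor third → F, giving Faug.
C#maj7: root C# up a minor third → E, giving Emaj7.
A#dim7: root A# up a minor third → C#, giving C#dim7.
D#: root D# up a minor third → F#, giving F#.

Faug Emaj7 C#dim7 F#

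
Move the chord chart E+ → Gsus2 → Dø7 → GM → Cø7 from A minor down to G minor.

A minor down to G minor is a major second; each chord root moves by that interval while the quality stays the same.
E+: root E down a major second → D, giving D+.
Gsus2: root G down a major second → F, giving Fsus2.
Dø7: root D down a major second → C, giving Cø7.
GM: root G down a major second → F, giving FM.
Cø7: root C down a major second → Bb, giving Bbø7.

D+ Fsus2 Cø7 FM Bbø7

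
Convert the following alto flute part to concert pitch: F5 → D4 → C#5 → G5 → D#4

C5 A3 G#4 D5 A#3

Written C4 on the alto flute sounds as G3, a perfect fourth lower; apply that shift to every note.
F5 becomes C5
D4 becomes A3
C#5 becomes G#4
G5 becomes D5
D#4 becomes A#3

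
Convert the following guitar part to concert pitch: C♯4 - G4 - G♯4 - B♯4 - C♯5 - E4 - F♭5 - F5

C#3 G3 G#3 B#3 C#4 E3 Fb4 F4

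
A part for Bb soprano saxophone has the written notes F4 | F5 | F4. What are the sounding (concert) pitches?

The Bb soprano saxophone sounds a major second below written, so transpose each written note down a major second.
F4 gives Eb4
F5 gives Eb5
F4 gives Eb4

Eb4 Eb5 Eb4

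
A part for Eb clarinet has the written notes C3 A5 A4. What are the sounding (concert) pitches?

Eb3 C6 C5

Written C4 on the Eb clarinet sounds as Eb4, a minor third higher; apply that shift to every note.
C3 becomes Eb3
A5 becomes C6
A4 becomes C5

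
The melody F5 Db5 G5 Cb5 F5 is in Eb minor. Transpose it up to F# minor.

From Eb up to F# is an augmented second; apply that to each pitch.
F5 to G#5
Db5 to E5
G5 to A#5
Cb5 to D5
F5 to G#5

G#5 E5 A#5 D5 G#5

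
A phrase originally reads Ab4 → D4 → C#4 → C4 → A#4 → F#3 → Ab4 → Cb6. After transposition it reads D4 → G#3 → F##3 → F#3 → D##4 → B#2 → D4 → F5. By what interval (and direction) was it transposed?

down a diminished fifth

From Ab4 to D4 is 5 letter names — a fifth of some quality.
D4 to Ab4 is 6 semitones, which makes it a diminished fifth; the second version is lower, so the direction is down.
Checking another pair — Cb6 → F5 — gives the same interval.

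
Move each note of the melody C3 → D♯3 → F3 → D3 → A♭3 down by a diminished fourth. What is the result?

C3 gives G#2
D#3 gives A##2
F3 gives C#3
D3 gives A#2
Ab3 gives E3

G#2 A##2 C#3 A#2 E3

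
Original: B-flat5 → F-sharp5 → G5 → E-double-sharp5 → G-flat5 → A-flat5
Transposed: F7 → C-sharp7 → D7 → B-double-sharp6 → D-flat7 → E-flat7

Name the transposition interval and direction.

up a perfect twelfth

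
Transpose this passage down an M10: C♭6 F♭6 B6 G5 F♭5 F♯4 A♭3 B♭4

Abb4 Dbb5 G5 Eb4 Dbb4 D3 Fb2 Gb3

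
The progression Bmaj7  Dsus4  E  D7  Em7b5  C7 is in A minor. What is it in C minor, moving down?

A minor down to C minor is a major sixth; each chord root moves by that interval while the quality stays the same.
Bmaj7: root B down a major sixth → D, giving Dmaj7.
Dsus4: root D down a major sixth → F, giving Fsus4.
E: root E down a major sixth → G, giving G.
D7: root D down a major sixth → F, giving F7.
Em7b5: root E down a major sixth → G, giving Gm7b5.
C7: root C down a major sixth → Eb, giving Eb7.

Dmaj7 Fsus4 G F7 Gm7b5 Eb7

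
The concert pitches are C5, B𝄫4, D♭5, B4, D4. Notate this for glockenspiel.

Written C4 sounds as C6 on the glockenspiel, so concert pitches are written a perfect fifteenth down.
C5 to C3
Bbb4 to Bbb2
Db5 to Db3
B4 to B2
D4 to D2

C3 Bbb2 Db3 B2 D2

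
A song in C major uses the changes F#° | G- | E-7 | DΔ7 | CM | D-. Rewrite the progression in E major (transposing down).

A#° B- G#-7 F#Δ7 EM F#-

C major down to E major is a minor sixth; each chord root moves by that interval while the quality stays the same.
F#°: root F# down a minor sixth → A#, giving A#°.
G-: root G down a minor sixth → B, giving B-.
E-7: root E down a minor sixth → G#, giving G#-7.
DΔ7: root D down a minor sixth → F#, giving F#Δ7.
CM: root C down a minor sixth → E, giving EM.
D-: root D down a minor sixth → F#, giving F#-.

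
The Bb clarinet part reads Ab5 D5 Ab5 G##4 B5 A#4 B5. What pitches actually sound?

Gb5 C5 Gb5 F##4 A5 G#4 A5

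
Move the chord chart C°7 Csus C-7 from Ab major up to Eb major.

Ab major up to Eb major is a perfect fifth; each chord root moves by that interval while the quality stays the same.
C°7: root C up a perfect fifth → G, giving G°7.
Csus: root C up a perfect fifth → G, giving Gsus.
C-7: root C up a perfect fifth → G, giving G-7.

G°7 Gsus G-7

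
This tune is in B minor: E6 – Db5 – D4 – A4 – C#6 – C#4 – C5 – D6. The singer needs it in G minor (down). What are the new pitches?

C6 Bbb4 Bb3 F4 A5 A3 Ab4 Bb5

B minor to G minor down is a major third, so every note moves down by that interval.
E6 → C6
Db5 → Bbb4
D4 → Bb3
A4 → F4
C#6 → A5
C#4 → A3
C5 → Ab4
D6 → Bb5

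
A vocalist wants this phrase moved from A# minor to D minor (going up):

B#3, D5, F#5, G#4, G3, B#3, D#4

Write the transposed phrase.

E4 Gb5 Bb5 C5 Cb4 E4 G4

From A# up to D is a diminished fourth; apply that to each pitch.
B#3 → E4
D5 → Gb5
F#5 → Bb5
G#4 → C5
G3 → Cb4
B#3 → E4
D#4 → G4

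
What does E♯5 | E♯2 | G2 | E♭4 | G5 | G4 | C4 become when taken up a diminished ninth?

A diminished ninth up from E#5 gives F6.
E#2 up a diminished ninth is F3.
A diminished ninth up from G2 gives Abb3.
Eb4: a ninth up reaches F, and 12 semitones makes it Fbb5.
G5: a ninth up reaches A, and 12 semitones makes it Abb6.
G4: a ninth up reaches A, and 12 semitones makes it Abb5.
C4 up a diminished ninth is Dbb5.

F6 F3 Abb3 Fbb5 Abb6 Abb5 Dbb5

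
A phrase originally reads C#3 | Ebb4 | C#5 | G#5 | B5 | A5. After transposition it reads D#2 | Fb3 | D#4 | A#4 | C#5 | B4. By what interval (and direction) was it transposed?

down a minor seventh

From C#3 to D#2 is 7 letter names — a seventh of some quality.
D#2 to C#3 is 10 semitones, which makes it a minor seventh; the second version is lower, so the direction is down.
Checking another pair — A5 → B4 — gives the same interval.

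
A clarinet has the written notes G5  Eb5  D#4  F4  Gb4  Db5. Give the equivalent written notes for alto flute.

First find concert pitch: the A clarinet sounds a minor third below written, so G5 Eb5 D#4 F4 Gb4 Db5 sounds E5 C5 B#3 D4 Eb4 Bb4.
Then write for alto flute: it sounds a perfect fourth below written, so the part must be a perfect fourth above concert.
E5 → A5
C5 → F5
B#3 → E#4
D4 → G4
Eb4 → Ab4
Bb4 → Eb5

A5 F5 E#4 G4 Ab4 Eb5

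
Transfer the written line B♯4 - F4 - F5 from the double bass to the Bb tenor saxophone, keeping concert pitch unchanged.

First find concert pitch: the double bass sounds a perfect octave below written, so B♯4 F4 F5 sounds B#3 F3 F4.
Then write for Bb tenor saxophone: it sounds a major ninth below written, so the part must be a major ninth above concert.
B#3 → C##5
F3 → G4
F4 → G5

C##5 G4 G5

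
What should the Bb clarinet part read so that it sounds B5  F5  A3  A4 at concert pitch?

C#6 G5 B3 B4

The Bb clarinet sounds a major second below written, so the written part must be a major second above concert — transpose each note up.
B5 → C#6
F5 → G5
A3 → B3
A4 → B4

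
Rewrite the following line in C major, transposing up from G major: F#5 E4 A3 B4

B5 A4 D4 E5

From G up to C is a perfect fourth; apply that to each pitch.
F#5 -> B5
E4 -> A4
A3 -> D4
B4 -> E5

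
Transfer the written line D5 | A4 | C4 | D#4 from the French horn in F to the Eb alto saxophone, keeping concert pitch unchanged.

E5 B4 D4 E#4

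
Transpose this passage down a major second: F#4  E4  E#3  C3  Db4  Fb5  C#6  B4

F#4 down a major second is E4.
A major second down from E4 gives D4.
E#3 down a major second is D#3.
A major second down from C3 gives Bb2.
A major second down from Db4 gives Cb4.
Fb5: a second down reaches E, and 2 semitones makes it Ebb5.
C#6 down a major second is B5.
A major second down from B4 gives A4.

E4 D4 D#3 Bb2 Cb4 Ebb5 B5 A4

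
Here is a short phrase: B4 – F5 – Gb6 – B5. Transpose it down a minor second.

A#4 E5 F6 A#5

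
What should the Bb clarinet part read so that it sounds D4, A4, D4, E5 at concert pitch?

E4 B4 E4 F#5

The Bb clarinet sounds a major second below written, so the written part must be a major second above concert — transpose each note up.
D4 becomes E4
A4 becomes B4
D4 becomes E4
E5 becomes F#5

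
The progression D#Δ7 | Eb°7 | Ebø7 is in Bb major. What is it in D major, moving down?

F##Δ7 G°7 Gø7

Bb major down to D major is a minor sixth; each chord root moves by that interval while the quality stays the same.
D#Δ7: root D# down a minor sixth → F##, giving F##Δ7.
Eb°7: root Eb down a minor sixth → G, giving G°7.
Ebø7: root Eb down a minor sixth → G, giving Gø7.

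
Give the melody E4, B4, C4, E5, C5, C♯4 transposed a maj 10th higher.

E4 → G#5
B4 → D#6
C4 → E5
E5 → G#6
C5 → E6
C#4 → E#5

G#5 D#6 E5 G#6 E6 E#5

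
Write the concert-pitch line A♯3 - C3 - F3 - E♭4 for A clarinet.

C#4 Eb3 Ab3 Gb4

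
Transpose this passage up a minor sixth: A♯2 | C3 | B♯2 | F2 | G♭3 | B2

A#2 → F#3
C3 → Ab3
B#2 → G#3
F2 → Db3
Gb3 → Ebb4
B2 → G3

F#3 Ab3 G#3 Db3 Ebb4 G3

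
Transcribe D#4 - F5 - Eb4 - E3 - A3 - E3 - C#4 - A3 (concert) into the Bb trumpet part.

E#4 G5 F4 F#3 B3 F#3 D#4 B3

Written C4 sounds as Bb3 on the Bb trumpet, so concert pitches are written a major second up.
D#4 gives E#4
F5 gives G5
Eb4 gives F4
E3 gives F#3
A3 gives B3
E3 gives F#3
C#4 gives D#4
A3 gives B3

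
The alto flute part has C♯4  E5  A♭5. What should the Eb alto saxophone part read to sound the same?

First find concert pitch: the alto flute sounds a perfect fourth below written, so C♯4 E5 A♭5 sounds G#3 B4 Eb5.
Then write for Eb alto saxophone: it sounds a major sixth below written, so the part must be a major sixth above concert.
G#3 → E#4
B4 → G#5
Eb5 → C6

E#4 G#5 C6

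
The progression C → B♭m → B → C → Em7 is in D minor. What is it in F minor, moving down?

D minor down to F minor is a major sixth; each chord root moves by that interval while the quality stays the same.
C: root C down a major sixth → Eb, giving Eb.
B♭m: root B♭ down a major sixth → Db, giving Dbm.
B: root B down a major sixth → D, giving D.
C: root C down a major sixth → Eb, giving Eb.
Em7: root E down a major sixth → G, giving Gm7.

Eb Dbm D Eb Gm7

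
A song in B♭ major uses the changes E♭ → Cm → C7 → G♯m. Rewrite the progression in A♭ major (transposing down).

Db Bbm Bb7 F#m

B♭ major down to A♭ major is a major second; each chord root moves by that interval while the quality stays the same.
E♭: root E♭ down a major second → Db, giving Db.
Cm: root C down a major second → Bb, giving Bbm.
C7: root C down a major second → Bb, giving Bb7.
G♯m: root G♯ down a major second → F#, giving F#m.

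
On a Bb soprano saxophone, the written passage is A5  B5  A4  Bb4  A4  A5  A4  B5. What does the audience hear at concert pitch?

The Bb soprano saxophone sounds a major second below written, so transpose each written note down a major second.
A5 to G5
B5 to A5
A4 to G4
Bb4 to Ab4
A4 to G4
A5 to G5
A4 to G4
B5 to A5

G5 A5 G4 Ab4 G4 G5 G4 A5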